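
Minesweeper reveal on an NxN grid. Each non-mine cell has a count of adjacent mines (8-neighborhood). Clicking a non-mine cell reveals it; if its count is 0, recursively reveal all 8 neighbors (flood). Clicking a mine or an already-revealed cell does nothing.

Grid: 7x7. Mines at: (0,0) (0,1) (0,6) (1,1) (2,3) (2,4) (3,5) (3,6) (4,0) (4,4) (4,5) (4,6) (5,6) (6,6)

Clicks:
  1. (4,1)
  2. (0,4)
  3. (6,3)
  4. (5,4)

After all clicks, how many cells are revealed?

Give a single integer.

Answer: 26

Derivation:
Click 1 (4,1) count=1: revealed 1 new [(4,1)] -> total=1
Click 2 (0,4) count=0: revealed 8 new [(0,2) (0,3) (0,4) (0,5) (1,2) (1,3) (1,4) (1,5)] -> total=9
Click 3 (6,3) count=0: revealed 17 new [(3,1) (3,2) (3,3) (4,2) (4,3) (5,0) (5,1) (5,2) (5,3) (5,4) (5,5) (6,0) (6,1) (6,2) (6,3) (6,4) (6,5)] -> total=26
Click 4 (5,4) count=2: revealed 0 new [(none)] -> total=26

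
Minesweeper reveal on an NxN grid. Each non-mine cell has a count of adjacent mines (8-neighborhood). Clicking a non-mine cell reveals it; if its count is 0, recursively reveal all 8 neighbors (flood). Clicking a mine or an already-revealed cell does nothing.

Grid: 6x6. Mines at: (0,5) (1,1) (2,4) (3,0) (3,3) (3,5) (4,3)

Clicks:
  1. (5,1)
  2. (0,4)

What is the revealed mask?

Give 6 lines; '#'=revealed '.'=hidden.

Click 1 (5,1) count=0: revealed 6 new [(4,0) (4,1) (4,2) (5,0) (5,1) (5,2)] -> total=6
Click 2 (0,4) count=1: revealed 1 new [(0,4)] -> total=7

Answer: ....#.
......
......
......
###...
###...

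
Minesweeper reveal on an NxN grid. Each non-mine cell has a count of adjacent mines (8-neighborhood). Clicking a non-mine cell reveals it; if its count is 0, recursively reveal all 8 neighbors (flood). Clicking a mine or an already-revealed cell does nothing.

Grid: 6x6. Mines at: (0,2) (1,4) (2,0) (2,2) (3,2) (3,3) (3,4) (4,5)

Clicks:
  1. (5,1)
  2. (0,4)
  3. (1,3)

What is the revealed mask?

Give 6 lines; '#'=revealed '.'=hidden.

Click 1 (5,1) count=0: revealed 12 new [(3,0) (3,1) (4,0) (4,1) (4,2) (4,3) (4,4) (5,0) (5,1) (5,2) (5,3) (5,4)] -> total=12
Click 2 (0,4) count=1: revealed 1 new [(0,4)] -> total=13
Click 3 (1,3) count=3: revealed 1 new [(1,3)] -> total=14

Answer: ....#.
...#..
......
##....
#####.
#####.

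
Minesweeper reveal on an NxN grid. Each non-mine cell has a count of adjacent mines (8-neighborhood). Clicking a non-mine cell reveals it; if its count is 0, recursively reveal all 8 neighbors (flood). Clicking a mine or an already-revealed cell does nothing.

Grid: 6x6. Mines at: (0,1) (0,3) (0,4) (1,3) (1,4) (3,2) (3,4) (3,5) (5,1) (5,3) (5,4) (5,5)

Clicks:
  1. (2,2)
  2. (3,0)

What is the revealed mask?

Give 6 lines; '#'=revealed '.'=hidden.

Answer: ......
##....
###...
##....
##....
......

Derivation:
Click 1 (2,2) count=2: revealed 1 new [(2,2)] -> total=1
Click 2 (3,0) count=0: revealed 8 new [(1,0) (1,1) (2,0) (2,1) (3,0) (3,1) (4,0) (4,1)] -> total=9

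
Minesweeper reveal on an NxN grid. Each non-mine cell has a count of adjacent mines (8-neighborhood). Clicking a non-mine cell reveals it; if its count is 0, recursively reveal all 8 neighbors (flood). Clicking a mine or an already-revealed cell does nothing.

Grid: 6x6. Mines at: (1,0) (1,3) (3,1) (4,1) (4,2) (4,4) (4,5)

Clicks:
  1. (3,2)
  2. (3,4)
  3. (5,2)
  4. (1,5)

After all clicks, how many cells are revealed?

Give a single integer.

Click 1 (3,2) count=3: revealed 1 new [(3,2)] -> total=1
Click 2 (3,4) count=2: revealed 1 new [(3,4)] -> total=2
Click 3 (5,2) count=2: revealed 1 new [(5,2)] -> total=3
Click 4 (1,5) count=0: revealed 7 new [(0,4) (0,5) (1,4) (1,5) (2,4) (2,5) (3,5)] -> total=10

Answer: 10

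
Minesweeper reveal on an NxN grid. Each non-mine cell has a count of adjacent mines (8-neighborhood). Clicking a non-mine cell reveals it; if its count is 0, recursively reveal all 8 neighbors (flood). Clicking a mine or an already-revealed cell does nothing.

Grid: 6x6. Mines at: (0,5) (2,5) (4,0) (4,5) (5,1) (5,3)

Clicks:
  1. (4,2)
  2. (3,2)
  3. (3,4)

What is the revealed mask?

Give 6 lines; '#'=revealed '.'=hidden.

Click 1 (4,2) count=2: revealed 1 new [(4,2)] -> total=1
Click 2 (3,2) count=0: revealed 23 new [(0,0) (0,1) (0,2) (0,3) (0,4) (1,0) (1,1) (1,2) (1,3) (1,4) (2,0) (2,1) (2,2) (2,3) (2,4) (3,0) (3,1) (3,2) (3,3) (3,4) (4,1) (4,3) (4,4)] -> total=24
Click 3 (3,4) count=2: revealed 0 new [(none)] -> total=24

Answer: #####.
#####.
#####.
#####.
.####.
......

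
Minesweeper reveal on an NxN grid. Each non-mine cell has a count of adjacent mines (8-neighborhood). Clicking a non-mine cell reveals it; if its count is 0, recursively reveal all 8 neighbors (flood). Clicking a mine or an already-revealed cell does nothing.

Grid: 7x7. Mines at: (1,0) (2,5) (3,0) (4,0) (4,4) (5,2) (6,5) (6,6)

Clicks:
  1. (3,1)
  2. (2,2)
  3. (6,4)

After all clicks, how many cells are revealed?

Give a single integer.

Answer: 24

Derivation:
Click 1 (3,1) count=2: revealed 1 new [(3,1)] -> total=1
Click 2 (2,2) count=0: revealed 22 new [(0,1) (0,2) (0,3) (0,4) (0,5) (0,6) (1,1) (1,2) (1,3) (1,4) (1,5) (1,6) (2,1) (2,2) (2,3) (2,4) (3,2) (3,3) (3,4) (4,1) (4,2) (4,3)] -> total=23
Click 3 (6,4) count=1: revealed 1 new [(6,4)] -> total=24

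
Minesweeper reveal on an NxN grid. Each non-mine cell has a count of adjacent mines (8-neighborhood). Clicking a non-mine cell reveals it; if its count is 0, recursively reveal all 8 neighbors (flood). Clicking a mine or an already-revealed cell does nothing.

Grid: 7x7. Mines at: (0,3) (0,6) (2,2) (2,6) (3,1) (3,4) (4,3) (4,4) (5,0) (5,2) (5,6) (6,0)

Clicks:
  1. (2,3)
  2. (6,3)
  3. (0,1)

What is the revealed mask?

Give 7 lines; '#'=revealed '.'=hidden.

Click 1 (2,3) count=2: revealed 1 new [(2,3)] -> total=1
Click 2 (6,3) count=1: revealed 1 new [(6,3)] -> total=2
Click 3 (0,1) count=0: revealed 8 new [(0,0) (0,1) (0,2) (1,0) (1,1) (1,2) (2,0) (2,1)] -> total=10

Answer: ###....
###....
##.#...
.......
.......
.......
...#...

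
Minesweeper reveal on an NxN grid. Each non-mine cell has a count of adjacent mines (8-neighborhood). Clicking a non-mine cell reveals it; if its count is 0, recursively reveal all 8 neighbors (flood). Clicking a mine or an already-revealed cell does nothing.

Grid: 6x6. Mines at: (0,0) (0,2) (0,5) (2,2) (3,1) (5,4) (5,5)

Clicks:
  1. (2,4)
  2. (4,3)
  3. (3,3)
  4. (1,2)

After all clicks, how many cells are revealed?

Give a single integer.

Answer: 13

Derivation:
Click 1 (2,4) count=0: revealed 12 new [(1,3) (1,4) (1,5) (2,3) (2,4) (2,5) (3,3) (3,4) (3,5) (4,3) (4,4) (4,5)] -> total=12
Click 2 (4,3) count=1: revealed 0 new [(none)] -> total=12
Click 3 (3,3) count=1: revealed 0 new [(none)] -> total=12
Click 4 (1,2) count=2: revealed 1 new [(1,2)] -> total=13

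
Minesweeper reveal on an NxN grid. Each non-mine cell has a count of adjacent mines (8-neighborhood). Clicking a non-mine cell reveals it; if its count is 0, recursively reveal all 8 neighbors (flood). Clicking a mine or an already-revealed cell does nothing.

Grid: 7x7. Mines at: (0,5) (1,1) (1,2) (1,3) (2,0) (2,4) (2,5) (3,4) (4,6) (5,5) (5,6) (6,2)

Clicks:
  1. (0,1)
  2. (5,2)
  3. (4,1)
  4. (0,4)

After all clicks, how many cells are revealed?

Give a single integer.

Click 1 (0,1) count=2: revealed 1 new [(0,1)] -> total=1
Click 2 (5,2) count=1: revealed 1 new [(5,2)] -> total=2
Click 3 (4,1) count=0: revealed 16 new [(2,1) (2,2) (2,3) (3,0) (3,1) (3,2) (3,3) (4,0) (4,1) (4,2) (4,3) (5,0) (5,1) (5,3) (6,0) (6,1)] -> total=18
Click 4 (0,4) count=2: revealed 1 new [(0,4)] -> total=19

Answer: 19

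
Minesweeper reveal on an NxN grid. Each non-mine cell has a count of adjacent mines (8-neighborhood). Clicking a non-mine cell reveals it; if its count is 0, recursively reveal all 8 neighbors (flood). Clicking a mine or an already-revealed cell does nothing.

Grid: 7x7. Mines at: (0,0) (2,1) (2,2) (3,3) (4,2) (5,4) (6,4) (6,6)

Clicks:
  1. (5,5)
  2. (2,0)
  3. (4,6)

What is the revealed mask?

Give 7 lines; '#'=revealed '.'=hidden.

Answer: .######
.######
#..####
....###
....###
.....##
.......

Derivation:
Click 1 (5,5) count=3: revealed 1 new [(5,5)] -> total=1
Click 2 (2,0) count=1: revealed 1 new [(2,0)] -> total=2
Click 3 (4,6) count=0: revealed 23 new [(0,1) (0,2) (0,3) (0,4) (0,5) (0,6) (1,1) (1,2) (1,3) (1,4) (1,5) (1,6) (2,3) (2,4) (2,5) (2,6) (3,4) (3,5) (3,6) (4,4) (4,5) (4,6) (5,6)] -> total=25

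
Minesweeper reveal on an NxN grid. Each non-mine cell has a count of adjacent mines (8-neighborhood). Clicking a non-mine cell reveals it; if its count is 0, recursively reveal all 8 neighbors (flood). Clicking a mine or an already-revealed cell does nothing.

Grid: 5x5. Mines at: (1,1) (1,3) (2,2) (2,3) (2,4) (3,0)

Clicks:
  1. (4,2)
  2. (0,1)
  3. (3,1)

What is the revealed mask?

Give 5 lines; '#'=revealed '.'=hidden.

Answer: .#...
.....
.....
.####
.####

Derivation:
Click 1 (4,2) count=0: revealed 8 new [(3,1) (3,2) (3,3) (3,4) (4,1) (4,2) (4,3) (4,4)] -> total=8
Click 2 (0,1) count=1: revealed 1 new [(0,1)] -> total=9
Click 3 (3,1) count=2: revealed 0 new [(none)] -> total=9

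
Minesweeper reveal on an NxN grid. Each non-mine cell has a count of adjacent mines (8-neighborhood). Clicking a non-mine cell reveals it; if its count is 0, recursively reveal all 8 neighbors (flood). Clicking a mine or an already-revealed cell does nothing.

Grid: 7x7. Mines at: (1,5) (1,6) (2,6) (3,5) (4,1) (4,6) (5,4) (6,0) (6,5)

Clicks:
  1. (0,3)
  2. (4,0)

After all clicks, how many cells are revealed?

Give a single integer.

Click 1 (0,3) count=0: revealed 23 new [(0,0) (0,1) (0,2) (0,3) (0,4) (1,0) (1,1) (1,2) (1,3) (1,4) (2,0) (2,1) (2,2) (2,3) (2,4) (3,0) (3,1) (3,2) (3,3) (3,4) (4,2) (4,3) (4,4)] -> total=23
Click 2 (4,0) count=1: revealed 1 new [(4,0)] -> total=24

Answer: 24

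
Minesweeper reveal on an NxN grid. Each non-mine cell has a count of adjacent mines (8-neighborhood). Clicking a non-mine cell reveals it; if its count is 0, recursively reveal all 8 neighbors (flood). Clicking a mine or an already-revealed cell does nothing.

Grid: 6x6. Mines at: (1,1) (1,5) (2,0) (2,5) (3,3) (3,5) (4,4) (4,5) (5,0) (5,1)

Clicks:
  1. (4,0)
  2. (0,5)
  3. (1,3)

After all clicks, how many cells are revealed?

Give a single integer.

Answer: 11

Derivation:
Click 1 (4,0) count=2: revealed 1 new [(4,0)] -> total=1
Click 2 (0,5) count=1: revealed 1 new [(0,5)] -> total=2
Click 3 (1,3) count=0: revealed 9 new [(0,2) (0,3) (0,4) (1,2) (1,3) (1,4) (2,2) (2,3) (2,4)] -> total=11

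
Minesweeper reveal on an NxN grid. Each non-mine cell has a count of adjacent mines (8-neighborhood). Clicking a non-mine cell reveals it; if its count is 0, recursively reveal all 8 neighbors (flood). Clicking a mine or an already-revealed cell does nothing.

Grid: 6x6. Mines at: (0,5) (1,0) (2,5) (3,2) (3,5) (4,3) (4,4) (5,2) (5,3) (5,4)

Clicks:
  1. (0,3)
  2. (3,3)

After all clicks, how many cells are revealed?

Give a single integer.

Click 1 (0,3) count=0: revealed 12 new [(0,1) (0,2) (0,3) (0,4) (1,1) (1,2) (1,3) (1,4) (2,1) (2,2) (2,3) (2,4)] -> total=12
Click 2 (3,3) count=3: revealed 1 new [(3,3)] -> total=13

Answer: 13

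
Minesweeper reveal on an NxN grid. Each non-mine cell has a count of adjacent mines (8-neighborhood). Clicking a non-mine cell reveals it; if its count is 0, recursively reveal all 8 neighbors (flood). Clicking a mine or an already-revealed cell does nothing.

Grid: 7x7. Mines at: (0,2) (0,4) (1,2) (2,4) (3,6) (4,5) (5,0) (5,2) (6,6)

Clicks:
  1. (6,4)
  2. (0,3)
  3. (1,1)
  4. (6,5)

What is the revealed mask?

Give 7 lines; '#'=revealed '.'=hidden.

Answer: ...#...
.#.....
.......
.......
.......
...###.
...###.

Derivation:
Click 1 (6,4) count=0: revealed 6 new [(5,3) (5,4) (5,5) (6,3) (6,4) (6,5)] -> total=6
Click 2 (0,3) count=3: revealed 1 new [(0,3)] -> total=7
Click 3 (1,1) count=2: revealed 1 new [(1,1)] -> total=8
Click 4 (6,5) count=1: revealed 0 new [(none)] -> total=8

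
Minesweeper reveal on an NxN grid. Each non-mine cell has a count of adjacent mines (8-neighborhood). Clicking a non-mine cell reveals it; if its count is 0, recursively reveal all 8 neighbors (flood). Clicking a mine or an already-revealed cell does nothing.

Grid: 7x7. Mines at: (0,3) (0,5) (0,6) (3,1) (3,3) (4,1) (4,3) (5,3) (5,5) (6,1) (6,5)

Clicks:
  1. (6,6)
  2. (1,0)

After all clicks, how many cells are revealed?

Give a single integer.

Answer: 10

Derivation:
Click 1 (6,6) count=2: revealed 1 new [(6,6)] -> total=1
Click 2 (1,0) count=0: revealed 9 new [(0,0) (0,1) (0,2) (1,0) (1,1) (1,2) (2,0) (2,1) (2,2)] -> total=10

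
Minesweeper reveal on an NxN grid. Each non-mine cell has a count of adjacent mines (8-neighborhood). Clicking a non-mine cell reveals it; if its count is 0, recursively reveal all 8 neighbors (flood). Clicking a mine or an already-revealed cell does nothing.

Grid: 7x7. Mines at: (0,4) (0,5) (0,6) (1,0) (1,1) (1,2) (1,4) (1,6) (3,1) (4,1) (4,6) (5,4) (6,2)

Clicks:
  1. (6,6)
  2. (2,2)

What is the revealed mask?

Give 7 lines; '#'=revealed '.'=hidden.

Answer: .......
.......
..#....
.......
.......
.....##
.....##

Derivation:
Click 1 (6,6) count=0: revealed 4 new [(5,5) (5,6) (6,5) (6,6)] -> total=4
Click 2 (2,2) count=3: revealed 1 new [(2,2)] -> total=5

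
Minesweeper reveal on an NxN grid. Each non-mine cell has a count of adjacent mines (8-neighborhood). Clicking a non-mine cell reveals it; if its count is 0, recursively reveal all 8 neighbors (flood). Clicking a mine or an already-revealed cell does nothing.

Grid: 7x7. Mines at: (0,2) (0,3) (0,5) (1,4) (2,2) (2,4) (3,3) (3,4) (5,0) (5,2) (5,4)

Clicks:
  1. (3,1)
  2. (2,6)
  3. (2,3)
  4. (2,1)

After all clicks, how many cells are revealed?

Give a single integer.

Click 1 (3,1) count=1: revealed 1 new [(3,1)] -> total=1
Click 2 (2,6) count=0: revealed 12 new [(1,5) (1,6) (2,5) (2,6) (3,5) (3,6) (4,5) (4,6) (5,5) (5,6) (6,5) (6,6)] -> total=13
Click 3 (2,3) count=5: revealed 1 new [(2,3)] -> total=14
Click 4 (2,1) count=1: revealed 1 new [(2,1)] -> total=15

Answer: 15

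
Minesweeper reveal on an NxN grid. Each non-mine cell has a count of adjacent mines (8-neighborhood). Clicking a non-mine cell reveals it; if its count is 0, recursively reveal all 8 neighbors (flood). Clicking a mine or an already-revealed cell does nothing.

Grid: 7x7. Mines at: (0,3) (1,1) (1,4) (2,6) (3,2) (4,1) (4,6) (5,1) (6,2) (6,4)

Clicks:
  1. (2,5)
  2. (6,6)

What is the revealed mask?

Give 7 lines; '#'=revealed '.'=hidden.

Answer: .......
.......
.....#.
.......
.......
.....##
.....##

Derivation:
Click 1 (2,5) count=2: revealed 1 new [(2,5)] -> total=1
Click 2 (6,6) count=0: revealed 4 new [(5,5) (5,6) (6,5) (6,6)] -> total=5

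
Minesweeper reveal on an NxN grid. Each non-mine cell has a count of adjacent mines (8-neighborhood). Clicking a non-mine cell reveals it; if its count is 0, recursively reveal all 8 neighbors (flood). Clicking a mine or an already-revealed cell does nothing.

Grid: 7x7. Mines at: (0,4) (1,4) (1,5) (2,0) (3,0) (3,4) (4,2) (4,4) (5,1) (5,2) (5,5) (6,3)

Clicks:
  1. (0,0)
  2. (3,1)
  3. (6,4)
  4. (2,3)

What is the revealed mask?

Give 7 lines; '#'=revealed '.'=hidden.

Click 1 (0,0) count=0: revealed 14 new [(0,0) (0,1) (0,2) (0,3) (1,0) (1,1) (1,2) (1,3) (2,1) (2,2) (2,3) (3,1) (3,2) (3,3)] -> total=14
Click 2 (3,1) count=3: revealed 0 new [(none)] -> total=14
Click 3 (6,4) count=2: revealed 1 new [(6,4)] -> total=15
Click 4 (2,3) count=2: revealed 0 new [(none)] -> total=15

Answer: ####...
####...
.###...
.###...
.......
.......
....#..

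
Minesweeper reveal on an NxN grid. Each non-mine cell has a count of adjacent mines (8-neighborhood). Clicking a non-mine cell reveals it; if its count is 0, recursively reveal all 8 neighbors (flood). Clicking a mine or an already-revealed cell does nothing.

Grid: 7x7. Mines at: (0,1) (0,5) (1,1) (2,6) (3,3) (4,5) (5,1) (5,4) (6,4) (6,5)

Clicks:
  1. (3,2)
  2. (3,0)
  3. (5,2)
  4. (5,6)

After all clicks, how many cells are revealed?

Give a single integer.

Click 1 (3,2) count=1: revealed 1 new [(3,2)] -> total=1
Click 2 (3,0) count=0: revealed 8 new [(2,0) (2,1) (2,2) (3,0) (3,1) (4,0) (4,1) (4,2)] -> total=9
Click 3 (5,2) count=1: revealed 1 new [(5,2)] -> total=10
Click 4 (5,6) count=2: revealed 1 new [(5,6)] -> total=11

Answer: 11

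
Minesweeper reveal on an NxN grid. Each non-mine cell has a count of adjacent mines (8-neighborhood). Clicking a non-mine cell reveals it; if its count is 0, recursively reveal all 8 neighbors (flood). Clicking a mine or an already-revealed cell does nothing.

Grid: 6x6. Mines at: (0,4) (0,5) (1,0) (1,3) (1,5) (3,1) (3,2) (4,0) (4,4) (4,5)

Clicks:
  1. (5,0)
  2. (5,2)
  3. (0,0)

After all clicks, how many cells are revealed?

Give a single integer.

Click 1 (5,0) count=1: revealed 1 new [(5,0)] -> total=1
Click 2 (5,2) count=0: revealed 6 new [(4,1) (4,2) (4,3) (5,1) (5,2) (5,3)] -> total=7
Click 3 (0,0) count=1: revealed 1 new [(0,0)] -> total=8

Answer: 8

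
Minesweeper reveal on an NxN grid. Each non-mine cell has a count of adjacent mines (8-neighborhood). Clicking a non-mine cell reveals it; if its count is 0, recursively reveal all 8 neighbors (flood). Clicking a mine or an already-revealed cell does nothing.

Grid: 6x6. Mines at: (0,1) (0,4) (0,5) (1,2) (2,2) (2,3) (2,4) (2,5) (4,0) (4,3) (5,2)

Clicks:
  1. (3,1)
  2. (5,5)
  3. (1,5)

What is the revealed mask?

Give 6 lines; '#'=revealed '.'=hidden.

Click 1 (3,1) count=2: revealed 1 new [(3,1)] -> total=1
Click 2 (5,5) count=0: revealed 6 new [(3,4) (3,5) (4,4) (4,5) (5,4) (5,5)] -> total=7
Click 3 (1,5) count=4: revealed 1 new [(1,5)] -> total=8

Answer: ......
.....#
......
.#..##
....##
....##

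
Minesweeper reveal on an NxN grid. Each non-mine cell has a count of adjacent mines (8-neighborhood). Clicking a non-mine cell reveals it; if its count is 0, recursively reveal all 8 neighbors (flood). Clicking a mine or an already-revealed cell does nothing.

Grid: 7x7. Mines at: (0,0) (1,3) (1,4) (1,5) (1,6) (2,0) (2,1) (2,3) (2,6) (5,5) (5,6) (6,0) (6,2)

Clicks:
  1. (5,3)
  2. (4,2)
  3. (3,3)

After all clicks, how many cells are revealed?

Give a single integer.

Click 1 (5,3) count=1: revealed 1 new [(5,3)] -> total=1
Click 2 (4,2) count=0: revealed 14 new [(3,0) (3,1) (3,2) (3,3) (3,4) (4,0) (4,1) (4,2) (4,3) (4,4) (5,0) (5,1) (5,2) (5,4)] -> total=15
Click 3 (3,3) count=1: revealed 0 new [(none)] -> total=15

Answer: 15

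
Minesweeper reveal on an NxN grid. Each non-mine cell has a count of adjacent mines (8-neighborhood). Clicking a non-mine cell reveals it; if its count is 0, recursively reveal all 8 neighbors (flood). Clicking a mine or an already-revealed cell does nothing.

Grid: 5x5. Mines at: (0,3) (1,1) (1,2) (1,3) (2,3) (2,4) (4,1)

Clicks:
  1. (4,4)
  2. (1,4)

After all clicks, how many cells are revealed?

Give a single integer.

Answer: 7

Derivation:
Click 1 (4,4) count=0: revealed 6 new [(3,2) (3,3) (3,4) (4,2) (4,3) (4,4)] -> total=6
Click 2 (1,4) count=4: revealed 1 new [(1,4)] -> total=7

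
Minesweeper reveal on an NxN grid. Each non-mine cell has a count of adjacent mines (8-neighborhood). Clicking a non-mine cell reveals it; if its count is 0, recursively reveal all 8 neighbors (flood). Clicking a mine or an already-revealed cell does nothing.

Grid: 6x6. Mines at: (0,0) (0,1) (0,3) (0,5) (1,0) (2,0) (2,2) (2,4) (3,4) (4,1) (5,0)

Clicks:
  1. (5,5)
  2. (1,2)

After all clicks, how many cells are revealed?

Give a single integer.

Click 1 (5,5) count=0: revealed 8 new [(4,2) (4,3) (4,4) (4,5) (5,2) (5,3) (5,4) (5,5)] -> total=8
Click 2 (1,2) count=3: revealed 1 new [(1,2)] -> total=9

Answer: 9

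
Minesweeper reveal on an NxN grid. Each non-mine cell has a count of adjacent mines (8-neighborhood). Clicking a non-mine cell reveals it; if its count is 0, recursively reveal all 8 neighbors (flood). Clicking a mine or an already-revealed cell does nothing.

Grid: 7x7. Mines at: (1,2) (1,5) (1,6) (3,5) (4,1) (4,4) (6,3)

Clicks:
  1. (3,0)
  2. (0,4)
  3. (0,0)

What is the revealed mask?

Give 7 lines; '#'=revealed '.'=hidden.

Click 1 (3,0) count=1: revealed 1 new [(3,0)] -> total=1
Click 2 (0,4) count=1: revealed 1 new [(0,4)] -> total=2
Click 3 (0,0) count=0: revealed 7 new [(0,0) (0,1) (1,0) (1,1) (2,0) (2,1) (3,1)] -> total=9

Answer: ##..#..
##.....
##.....
##.....
.......
.......
.......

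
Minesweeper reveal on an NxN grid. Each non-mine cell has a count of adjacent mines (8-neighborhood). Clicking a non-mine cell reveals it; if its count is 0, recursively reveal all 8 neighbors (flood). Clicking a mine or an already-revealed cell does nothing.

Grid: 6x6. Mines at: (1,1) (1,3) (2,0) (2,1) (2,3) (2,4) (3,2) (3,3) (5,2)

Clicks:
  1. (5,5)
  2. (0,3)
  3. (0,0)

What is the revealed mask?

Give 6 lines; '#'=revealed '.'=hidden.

Click 1 (5,5) count=0: revealed 8 new [(3,4) (3,5) (4,3) (4,4) (4,5) (5,3) (5,4) (5,5)] -> total=8
Click 2 (0,3) count=1: revealed 1 new [(0,3)] -> total=9
Click 3 (0,0) count=1: revealed 1 new [(0,0)] -> total=10

Answer: #..#..
......
......
....##
...###
...###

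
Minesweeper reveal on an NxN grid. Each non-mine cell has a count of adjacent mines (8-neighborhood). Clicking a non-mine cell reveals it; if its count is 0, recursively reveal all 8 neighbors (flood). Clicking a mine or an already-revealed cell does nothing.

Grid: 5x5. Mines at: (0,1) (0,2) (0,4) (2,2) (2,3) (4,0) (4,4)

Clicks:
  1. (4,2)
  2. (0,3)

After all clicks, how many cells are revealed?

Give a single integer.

Click 1 (4,2) count=0: revealed 6 new [(3,1) (3,2) (3,3) (4,1) (4,2) (4,3)] -> total=6
Click 2 (0,3) count=2: revealed 1 new [(0,3)] -> total=7

Answer: 7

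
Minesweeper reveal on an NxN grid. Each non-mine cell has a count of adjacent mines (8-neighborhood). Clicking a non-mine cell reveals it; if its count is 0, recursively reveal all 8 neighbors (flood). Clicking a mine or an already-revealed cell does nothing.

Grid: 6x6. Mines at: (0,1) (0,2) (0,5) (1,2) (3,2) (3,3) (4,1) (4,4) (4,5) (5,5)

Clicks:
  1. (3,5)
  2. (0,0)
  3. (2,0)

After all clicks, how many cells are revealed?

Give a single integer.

Answer: 8

Derivation:
Click 1 (3,5) count=2: revealed 1 new [(3,5)] -> total=1
Click 2 (0,0) count=1: revealed 1 new [(0,0)] -> total=2
Click 3 (2,0) count=0: revealed 6 new [(1,0) (1,1) (2,0) (2,1) (3,0) (3,1)] -> total=8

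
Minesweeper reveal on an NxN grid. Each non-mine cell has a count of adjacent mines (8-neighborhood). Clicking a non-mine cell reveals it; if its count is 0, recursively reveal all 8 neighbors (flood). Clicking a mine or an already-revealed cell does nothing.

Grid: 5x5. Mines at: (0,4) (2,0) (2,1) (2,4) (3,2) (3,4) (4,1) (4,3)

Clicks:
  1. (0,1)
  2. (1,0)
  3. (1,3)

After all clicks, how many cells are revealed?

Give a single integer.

Click 1 (0,1) count=0: revealed 8 new [(0,0) (0,1) (0,2) (0,3) (1,0) (1,1) (1,2) (1,3)] -> total=8
Click 2 (1,0) count=2: revealed 0 new [(none)] -> total=8
Click 3 (1,3) count=2: revealed 0 new [(none)] -> total=8

Answer: 8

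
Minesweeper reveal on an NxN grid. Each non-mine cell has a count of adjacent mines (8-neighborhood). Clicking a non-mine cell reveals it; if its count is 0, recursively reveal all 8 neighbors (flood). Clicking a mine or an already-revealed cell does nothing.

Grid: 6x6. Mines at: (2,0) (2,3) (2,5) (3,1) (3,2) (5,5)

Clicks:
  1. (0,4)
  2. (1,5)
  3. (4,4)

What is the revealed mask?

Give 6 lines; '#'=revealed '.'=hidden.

Click 1 (0,4) count=0: revealed 12 new [(0,0) (0,1) (0,2) (0,3) (0,4) (0,5) (1,0) (1,1) (1,2) (1,3) (1,4) (1,5)] -> total=12
Click 2 (1,5) count=1: revealed 0 new [(none)] -> total=12
Click 3 (4,4) count=1: revealed 1 new [(4,4)] -> total=13

Answer: ######
######
......
......
....#.
......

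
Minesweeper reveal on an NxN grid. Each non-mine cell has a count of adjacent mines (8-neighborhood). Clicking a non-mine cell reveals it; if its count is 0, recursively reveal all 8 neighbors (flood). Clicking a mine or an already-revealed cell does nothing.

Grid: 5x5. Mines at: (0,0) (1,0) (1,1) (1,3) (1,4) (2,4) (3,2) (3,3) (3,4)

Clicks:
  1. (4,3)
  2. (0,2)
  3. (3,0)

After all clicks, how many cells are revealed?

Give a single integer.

Click 1 (4,3) count=3: revealed 1 new [(4,3)] -> total=1
Click 2 (0,2) count=2: revealed 1 new [(0,2)] -> total=2
Click 3 (3,0) count=0: revealed 6 new [(2,0) (2,1) (3,0) (3,1) (4,0) (4,1)] -> total=8

Answer: 8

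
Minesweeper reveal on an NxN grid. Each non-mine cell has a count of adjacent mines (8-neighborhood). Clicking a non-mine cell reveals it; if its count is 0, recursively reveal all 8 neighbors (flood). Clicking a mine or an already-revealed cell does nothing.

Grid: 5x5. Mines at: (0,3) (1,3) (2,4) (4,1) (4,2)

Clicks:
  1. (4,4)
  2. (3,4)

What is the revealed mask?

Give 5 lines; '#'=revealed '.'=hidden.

Answer: .....
.....
.....
...##
...##

Derivation:
Click 1 (4,4) count=0: revealed 4 new [(3,3) (3,4) (4,3) (4,4)] -> total=4
Click 2 (3,4) count=1: revealed 0 new [(none)] -> total=4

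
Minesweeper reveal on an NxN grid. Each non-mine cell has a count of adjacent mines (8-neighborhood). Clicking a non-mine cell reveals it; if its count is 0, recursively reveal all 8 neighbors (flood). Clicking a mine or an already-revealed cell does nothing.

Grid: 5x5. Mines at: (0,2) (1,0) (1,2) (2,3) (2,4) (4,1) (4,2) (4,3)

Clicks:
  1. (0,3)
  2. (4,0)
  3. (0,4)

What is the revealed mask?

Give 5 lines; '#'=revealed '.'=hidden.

Answer: ...##
...##
.....
.....
#....

Derivation:
Click 1 (0,3) count=2: revealed 1 new [(0,3)] -> total=1
Click 2 (4,0) count=1: revealed 1 new [(4,0)] -> total=2
Click 3 (0,4) count=0: revealed 3 new [(0,4) (1,3) (1,4)] -> total=5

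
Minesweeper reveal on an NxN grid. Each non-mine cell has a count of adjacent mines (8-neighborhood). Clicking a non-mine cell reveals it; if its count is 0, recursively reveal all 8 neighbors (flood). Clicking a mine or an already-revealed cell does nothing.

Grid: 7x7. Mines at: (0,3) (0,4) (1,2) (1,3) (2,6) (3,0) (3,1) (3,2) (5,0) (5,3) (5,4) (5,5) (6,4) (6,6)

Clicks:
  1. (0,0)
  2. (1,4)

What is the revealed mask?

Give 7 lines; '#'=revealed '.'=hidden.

Click 1 (0,0) count=0: revealed 6 new [(0,0) (0,1) (1,0) (1,1) (2,0) (2,1)] -> total=6
Click 2 (1,4) count=3: revealed 1 new [(1,4)] -> total=7

Answer: ##.....
##..#..
##.....
.......
.......
.......
.......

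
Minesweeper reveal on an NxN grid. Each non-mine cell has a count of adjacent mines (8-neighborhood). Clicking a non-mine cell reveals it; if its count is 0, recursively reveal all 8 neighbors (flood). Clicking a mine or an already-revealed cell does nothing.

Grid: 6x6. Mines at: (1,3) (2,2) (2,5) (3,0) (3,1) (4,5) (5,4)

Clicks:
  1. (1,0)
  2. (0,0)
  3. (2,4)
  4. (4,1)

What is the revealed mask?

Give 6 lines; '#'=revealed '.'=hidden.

Answer: ###...
###...
##..#.
......
.#....
......

Derivation:
Click 1 (1,0) count=0: revealed 8 new [(0,0) (0,1) (0,2) (1,0) (1,1) (1,2) (2,0) (2,1)] -> total=8
Click 2 (0,0) count=0: revealed 0 new [(none)] -> total=8
Click 3 (2,4) count=2: revealed 1 new [(2,4)] -> total=9
Click 4 (4,1) count=2: revealed 1 new [(4,1)] -> total=10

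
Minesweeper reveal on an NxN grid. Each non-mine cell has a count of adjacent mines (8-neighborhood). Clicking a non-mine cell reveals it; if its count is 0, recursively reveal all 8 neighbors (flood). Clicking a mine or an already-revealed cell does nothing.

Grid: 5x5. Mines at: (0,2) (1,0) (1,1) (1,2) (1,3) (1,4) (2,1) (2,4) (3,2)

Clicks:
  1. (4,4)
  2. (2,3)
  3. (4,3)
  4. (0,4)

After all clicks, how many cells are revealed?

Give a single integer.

Click 1 (4,4) count=0: revealed 4 new [(3,3) (3,4) (4,3) (4,4)] -> total=4
Click 2 (2,3) count=5: revealed 1 new [(2,3)] -> total=5
Click 3 (4,3) count=1: revealed 0 new [(none)] -> total=5
Click 4 (0,4) count=2: revealed 1 new [(0,4)] -> total=6

Answer: 6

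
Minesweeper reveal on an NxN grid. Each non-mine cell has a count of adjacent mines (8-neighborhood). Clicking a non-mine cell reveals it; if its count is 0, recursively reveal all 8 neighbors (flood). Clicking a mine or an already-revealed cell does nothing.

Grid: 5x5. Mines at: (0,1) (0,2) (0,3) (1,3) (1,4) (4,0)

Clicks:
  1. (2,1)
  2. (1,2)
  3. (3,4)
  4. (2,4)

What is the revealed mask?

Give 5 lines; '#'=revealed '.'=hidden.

Answer: .....
###..
#####
#####
.####

Derivation:
Click 1 (2,1) count=0: revealed 17 new [(1,0) (1,1) (1,2) (2,0) (2,1) (2,2) (2,3) (2,4) (3,0) (3,1) (3,2) (3,3) (3,4) (4,1) (4,2) (4,3) (4,4)] -> total=17
Click 2 (1,2) count=4: revealed 0 new [(none)] -> total=17
Click 3 (3,4) count=0: revealed 0 new [(none)] -> total=17
Click 4 (2,4) count=2: revealed 0 new [(none)] -> total=17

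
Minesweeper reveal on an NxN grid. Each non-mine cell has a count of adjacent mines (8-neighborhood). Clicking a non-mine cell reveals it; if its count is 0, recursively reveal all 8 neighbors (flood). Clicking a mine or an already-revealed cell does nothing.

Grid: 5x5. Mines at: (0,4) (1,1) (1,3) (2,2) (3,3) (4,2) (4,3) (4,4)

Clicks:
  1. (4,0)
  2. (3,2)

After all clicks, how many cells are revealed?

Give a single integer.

Click 1 (4,0) count=0: revealed 6 new [(2,0) (2,1) (3,0) (3,1) (4,0) (4,1)] -> total=6
Click 2 (3,2) count=4: revealed 1 new [(3,2)] -> total=7

Answer: 7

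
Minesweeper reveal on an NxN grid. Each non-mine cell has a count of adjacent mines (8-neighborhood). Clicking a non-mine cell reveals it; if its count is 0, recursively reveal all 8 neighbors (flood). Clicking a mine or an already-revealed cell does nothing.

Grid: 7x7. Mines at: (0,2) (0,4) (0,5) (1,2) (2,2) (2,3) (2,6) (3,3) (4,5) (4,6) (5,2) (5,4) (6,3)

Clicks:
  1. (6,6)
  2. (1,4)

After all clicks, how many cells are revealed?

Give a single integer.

Click 1 (6,6) count=0: revealed 4 new [(5,5) (5,6) (6,5) (6,6)] -> total=4
Click 2 (1,4) count=3: revealed 1 new [(1,4)] -> total=5

Answer: 5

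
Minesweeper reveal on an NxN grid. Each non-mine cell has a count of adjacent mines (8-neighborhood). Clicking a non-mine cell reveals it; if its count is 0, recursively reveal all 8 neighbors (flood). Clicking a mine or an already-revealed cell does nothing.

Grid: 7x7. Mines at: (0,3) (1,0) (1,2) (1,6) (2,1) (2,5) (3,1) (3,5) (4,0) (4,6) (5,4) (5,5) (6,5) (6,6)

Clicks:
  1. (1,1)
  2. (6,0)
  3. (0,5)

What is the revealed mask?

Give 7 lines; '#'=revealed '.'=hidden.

Click 1 (1,1) count=3: revealed 1 new [(1,1)] -> total=1
Click 2 (6,0) count=0: revealed 11 new [(4,1) (4,2) (4,3) (5,0) (5,1) (5,2) (5,3) (6,0) (6,1) (6,2) (6,3)] -> total=12
Click 3 (0,5) count=1: revealed 1 new [(0,5)] -> total=13

Answer: .....#.
.#.....
.......
.......
.###...
####...
####...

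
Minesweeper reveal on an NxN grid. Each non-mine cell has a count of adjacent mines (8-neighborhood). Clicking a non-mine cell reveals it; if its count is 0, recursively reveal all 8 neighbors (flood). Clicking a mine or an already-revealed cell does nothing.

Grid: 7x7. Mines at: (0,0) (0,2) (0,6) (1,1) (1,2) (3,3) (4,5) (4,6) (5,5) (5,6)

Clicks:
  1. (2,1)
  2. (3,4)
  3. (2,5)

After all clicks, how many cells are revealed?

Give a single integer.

Click 1 (2,1) count=2: revealed 1 new [(2,1)] -> total=1
Click 2 (3,4) count=2: revealed 1 new [(3,4)] -> total=2
Click 3 (2,5) count=0: revealed 13 new [(0,3) (0,4) (0,5) (1,3) (1,4) (1,5) (1,6) (2,3) (2,4) (2,5) (2,6) (3,5) (3,6)] -> total=15

Answer: 15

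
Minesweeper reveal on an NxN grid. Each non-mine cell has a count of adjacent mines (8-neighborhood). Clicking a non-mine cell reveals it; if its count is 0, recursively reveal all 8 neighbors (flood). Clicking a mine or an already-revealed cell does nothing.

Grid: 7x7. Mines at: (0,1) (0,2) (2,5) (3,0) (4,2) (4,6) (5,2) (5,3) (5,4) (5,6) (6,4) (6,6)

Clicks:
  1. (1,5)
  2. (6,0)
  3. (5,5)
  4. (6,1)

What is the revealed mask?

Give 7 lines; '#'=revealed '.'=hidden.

Answer: .......
.....#.
.......
.......
##.....
##...#.
##.....

Derivation:
Click 1 (1,5) count=1: revealed 1 new [(1,5)] -> total=1
Click 2 (6,0) count=0: revealed 6 new [(4,0) (4,1) (5,0) (5,1) (6,0) (6,1)] -> total=7
Click 3 (5,5) count=5: revealed 1 new [(5,5)] -> total=8
Click 4 (6,1) count=1: revealed 0 new [(none)] -> total=8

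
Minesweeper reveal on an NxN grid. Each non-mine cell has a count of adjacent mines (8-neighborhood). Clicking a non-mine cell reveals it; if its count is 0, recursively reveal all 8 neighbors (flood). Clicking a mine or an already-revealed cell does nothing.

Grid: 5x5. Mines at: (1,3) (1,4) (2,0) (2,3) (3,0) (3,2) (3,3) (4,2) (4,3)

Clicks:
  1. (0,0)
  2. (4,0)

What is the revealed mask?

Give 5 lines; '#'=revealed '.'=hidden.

Answer: ###..
###..
.....
.....
#....

Derivation:
Click 1 (0,0) count=0: revealed 6 new [(0,0) (0,1) (0,2) (1,0) (1,1) (1,2)] -> total=6
Click 2 (4,0) count=1: revealed 1 new [(4,0)] -> total=7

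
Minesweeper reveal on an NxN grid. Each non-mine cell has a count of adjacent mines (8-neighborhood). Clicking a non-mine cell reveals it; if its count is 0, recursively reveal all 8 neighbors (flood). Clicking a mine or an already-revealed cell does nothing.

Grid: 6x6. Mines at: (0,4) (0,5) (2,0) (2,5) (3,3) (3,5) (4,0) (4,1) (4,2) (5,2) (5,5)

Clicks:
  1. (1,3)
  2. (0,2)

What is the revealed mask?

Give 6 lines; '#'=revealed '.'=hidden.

Click 1 (1,3) count=1: revealed 1 new [(1,3)] -> total=1
Click 2 (0,2) count=0: revealed 10 new [(0,0) (0,1) (0,2) (0,3) (1,0) (1,1) (1,2) (2,1) (2,2) (2,3)] -> total=11

Answer: ####..
####..
.###..
......
......
......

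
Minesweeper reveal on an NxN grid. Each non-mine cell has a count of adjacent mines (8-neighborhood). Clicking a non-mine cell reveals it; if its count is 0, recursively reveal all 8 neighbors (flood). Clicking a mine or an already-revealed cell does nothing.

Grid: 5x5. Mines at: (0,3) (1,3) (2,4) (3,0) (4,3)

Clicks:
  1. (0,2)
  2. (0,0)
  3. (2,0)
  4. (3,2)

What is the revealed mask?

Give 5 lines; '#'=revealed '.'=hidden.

Click 1 (0,2) count=2: revealed 1 new [(0,2)] -> total=1
Click 2 (0,0) count=0: revealed 8 new [(0,0) (0,1) (1,0) (1,1) (1,2) (2,0) (2,1) (2,2)] -> total=9
Click 3 (2,0) count=1: revealed 0 new [(none)] -> total=9
Click 4 (3,2) count=1: revealed 1 new [(3,2)] -> total=10

Answer: ###..
###..
###..
..#..
.....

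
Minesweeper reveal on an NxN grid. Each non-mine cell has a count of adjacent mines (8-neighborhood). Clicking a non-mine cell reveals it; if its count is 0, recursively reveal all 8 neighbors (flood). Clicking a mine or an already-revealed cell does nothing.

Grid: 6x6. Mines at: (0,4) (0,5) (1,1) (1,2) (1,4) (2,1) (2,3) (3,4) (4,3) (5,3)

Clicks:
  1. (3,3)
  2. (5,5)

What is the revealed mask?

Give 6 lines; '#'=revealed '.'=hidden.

Click 1 (3,3) count=3: revealed 1 new [(3,3)] -> total=1
Click 2 (5,5) count=0: revealed 4 new [(4,4) (4,5) (5,4) (5,5)] -> total=5

Answer: ......
......
......
...#..
....##
....##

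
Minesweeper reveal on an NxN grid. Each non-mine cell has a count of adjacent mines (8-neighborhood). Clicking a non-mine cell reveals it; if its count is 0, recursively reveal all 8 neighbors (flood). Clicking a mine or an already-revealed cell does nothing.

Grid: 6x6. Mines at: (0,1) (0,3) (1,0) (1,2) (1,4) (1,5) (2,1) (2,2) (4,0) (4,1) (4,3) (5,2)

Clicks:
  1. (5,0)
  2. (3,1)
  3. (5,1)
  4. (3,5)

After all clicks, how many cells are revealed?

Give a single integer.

Answer: 11

Derivation:
Click 1 (5,0) count=2: revealed 1 new [(5,0)] -> total=1
Click 2 (3,1) count=4: revealed 1 new [(3,1)] -> total=2
Click 3 (5,1) count=3: revealed 1 new [(5,1)] -> total=3
Click 4 (3,5) count=0: revealed 8 new [(2,4) (2,5) (3,4) (3,5) (4,4) (4,5) (5,4) (5,5)] -> total=11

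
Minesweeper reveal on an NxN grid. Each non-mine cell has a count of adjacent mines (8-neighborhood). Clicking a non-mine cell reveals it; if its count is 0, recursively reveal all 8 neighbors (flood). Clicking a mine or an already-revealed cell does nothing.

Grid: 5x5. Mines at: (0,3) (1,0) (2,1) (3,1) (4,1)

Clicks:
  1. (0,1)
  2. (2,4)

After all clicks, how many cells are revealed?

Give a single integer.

Answer: 13

Derivation:
Click 1 (0,1) count=1: revealed 1 new [(0,1)] -> total=1
Click 2 (2,4) count=0: revealed 12 new [(1,2) (1,3) (1,4) (2,2) (2,3) (2,4) (3,2) (3,3) (3,4) (4,2) (4,3) (4,4)] -> total=13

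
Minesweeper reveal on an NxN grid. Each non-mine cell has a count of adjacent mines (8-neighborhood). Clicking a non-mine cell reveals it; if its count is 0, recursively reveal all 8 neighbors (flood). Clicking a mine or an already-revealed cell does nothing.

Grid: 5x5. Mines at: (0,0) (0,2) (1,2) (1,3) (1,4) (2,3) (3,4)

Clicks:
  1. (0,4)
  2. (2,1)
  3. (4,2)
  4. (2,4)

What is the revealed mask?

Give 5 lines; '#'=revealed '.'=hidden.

Click 1 (0,4) count=2: revealed 1 new [(0,4)] -> total=1
Click 2 (2,1) count=1: revealed 1 new [(2,1)] -> total=2
Click 3 (4,2) count=0: revealed 12 new [(1,0) (1,1) (2,0) (2,2) (3,0) (3,1) (3,2) (3,3) (4,0) (4,1) (4,2) (4,3)] -> total=14
Click 4 (2,4) count=4: revealed 1 new [(2,4)] -> total=15

Answer: ....#
##...
###.#
####.
####.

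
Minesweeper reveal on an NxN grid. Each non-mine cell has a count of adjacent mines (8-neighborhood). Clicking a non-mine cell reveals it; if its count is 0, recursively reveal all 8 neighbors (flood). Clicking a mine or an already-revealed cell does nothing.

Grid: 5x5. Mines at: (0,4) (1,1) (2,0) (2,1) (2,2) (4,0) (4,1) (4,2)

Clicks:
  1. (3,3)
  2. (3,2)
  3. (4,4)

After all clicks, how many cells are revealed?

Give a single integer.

Answer: 9

Derivation:
Click 1 (3,3) count=2: revealed 1 new [(3,3)] -> total=1
Click 2 (3,2) count=4: revealed 1 new [(3,2)] -> total=2
Click 3 (4,4) count=0: revealed 7 new [(1,3) (1,4) (2,3) (2,4) (3,4) (4,3) (4,4)] -> total=9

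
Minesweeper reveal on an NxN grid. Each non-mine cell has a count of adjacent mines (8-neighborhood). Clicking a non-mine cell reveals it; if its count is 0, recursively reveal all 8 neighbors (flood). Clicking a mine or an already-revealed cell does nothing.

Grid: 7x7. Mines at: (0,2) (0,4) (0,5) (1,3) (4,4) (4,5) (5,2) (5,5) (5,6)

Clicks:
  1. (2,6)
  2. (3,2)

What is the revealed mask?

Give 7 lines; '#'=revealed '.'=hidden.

Click 1 (2,6) count=0: revealed 9 new [(1,4) (1,5) (1,6) (2,4) (2,5) (2,6) (3,4) (3,5) (3,6)] -> total=9
Click 2 (3,2) count=0: revealed 21 new [(0,0) (0,1) (1,0) (1,1) (1,2) (2,0) (2,1) (2,2) (2,3) (3,0) (3,1) (3,2) (3,3) (4,0) (4,1) (4,2) (4,3) (5,0) (5,1) (6,0) (6,1)] -> total=30

Answer: ##.....
###.###
#######
#######
####...
##.....
##.....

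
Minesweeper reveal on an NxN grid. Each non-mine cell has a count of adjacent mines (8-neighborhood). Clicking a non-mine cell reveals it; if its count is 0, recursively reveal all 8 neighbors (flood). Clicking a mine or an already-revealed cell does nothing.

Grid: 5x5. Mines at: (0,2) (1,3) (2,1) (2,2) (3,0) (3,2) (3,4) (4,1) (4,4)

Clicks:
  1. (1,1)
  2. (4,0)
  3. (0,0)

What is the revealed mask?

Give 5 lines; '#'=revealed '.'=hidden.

Answer: ##...
##...
.....
.....
#....

Derivation:
Click 1 (1,1) count=3: revealed 1 new [(1,1)] -> total=1
Click 2 (4,0) count=2: revealed 1 new [(4,0)] -> total=2
Click 3 (0,0) count=0: revealed 3 new [(0,0) (0,1) (1,0)] -> total=5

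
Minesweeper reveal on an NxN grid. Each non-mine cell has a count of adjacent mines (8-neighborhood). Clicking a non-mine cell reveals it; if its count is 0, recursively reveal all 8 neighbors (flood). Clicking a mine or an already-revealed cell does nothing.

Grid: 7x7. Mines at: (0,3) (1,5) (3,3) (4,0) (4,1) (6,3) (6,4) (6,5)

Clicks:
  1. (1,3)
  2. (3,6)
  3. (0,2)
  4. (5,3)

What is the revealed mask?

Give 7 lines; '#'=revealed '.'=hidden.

Click 1 (1,3) count=1: revealed 1 new [(1,3)] -> total=1
Click 2 (3,6) count=0: revealed 12 new [(2,4) (2,5) (2,6) (3,4) (3,5) (3,6) (4,4) (4,5) (4,6) (5,4) (5,5) (5,6)] -> total=13
Click 3 (0,2) count=1: revealed 1 new [(0,2)] -> total=14
Click 4 (5,3) count=2: revealed 1 new [(5,3)] -> total=15

Answer: ..#....
...#...
....###
....###
....###
...####
.......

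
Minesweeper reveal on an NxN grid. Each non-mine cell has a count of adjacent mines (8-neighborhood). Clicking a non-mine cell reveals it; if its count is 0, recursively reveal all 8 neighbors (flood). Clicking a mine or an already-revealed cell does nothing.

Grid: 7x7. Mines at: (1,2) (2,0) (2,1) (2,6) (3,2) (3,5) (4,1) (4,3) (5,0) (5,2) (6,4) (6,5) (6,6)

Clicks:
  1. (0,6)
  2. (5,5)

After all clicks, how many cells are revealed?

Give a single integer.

Click 1 (0,6) count=0: revealed 11 new [(0,3) (0,4) (0,5) (0,6) (1,3) (1,4) (1,5) (1,6) (2,3) (2,4) (2,5)] -> total=11
Click 2 (5,5) count=3: revealed 1 new [(5,5)] -> total=12

Answer: 12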